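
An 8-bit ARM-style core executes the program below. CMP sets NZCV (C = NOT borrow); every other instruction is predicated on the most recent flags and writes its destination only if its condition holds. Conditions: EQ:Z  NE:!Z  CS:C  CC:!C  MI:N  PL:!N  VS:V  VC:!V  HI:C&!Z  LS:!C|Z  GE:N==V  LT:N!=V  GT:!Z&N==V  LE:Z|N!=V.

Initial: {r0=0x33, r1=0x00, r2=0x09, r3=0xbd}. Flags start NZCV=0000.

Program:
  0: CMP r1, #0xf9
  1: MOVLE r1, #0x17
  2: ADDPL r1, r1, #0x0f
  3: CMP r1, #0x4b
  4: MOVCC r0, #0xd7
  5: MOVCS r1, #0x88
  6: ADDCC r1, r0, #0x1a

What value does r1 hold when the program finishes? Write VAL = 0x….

[0] flags=0000 → (cmp)
[1] flags=0000 LE?F → skip
[2] flags=0000 PL?T → r1=0x0f
[3] flags=1000 → (cmp)
[4] flags=1000 CC?T → r0=0xd7
[5] flags=1000 CS?F → skip
[6] flags=1000 CC?T → r1=0xf1

VAL = 0xf1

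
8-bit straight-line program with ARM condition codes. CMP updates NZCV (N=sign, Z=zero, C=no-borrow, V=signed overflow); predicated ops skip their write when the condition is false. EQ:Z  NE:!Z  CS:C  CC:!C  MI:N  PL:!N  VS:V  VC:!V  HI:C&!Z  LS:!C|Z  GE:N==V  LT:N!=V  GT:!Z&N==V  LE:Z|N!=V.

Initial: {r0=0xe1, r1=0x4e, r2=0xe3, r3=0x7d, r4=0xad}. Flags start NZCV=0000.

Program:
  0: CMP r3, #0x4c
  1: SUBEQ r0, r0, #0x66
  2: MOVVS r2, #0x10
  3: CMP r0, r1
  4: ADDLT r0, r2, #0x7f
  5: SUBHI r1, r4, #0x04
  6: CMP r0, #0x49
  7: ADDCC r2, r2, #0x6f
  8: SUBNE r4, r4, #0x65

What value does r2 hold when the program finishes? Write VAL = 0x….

[0] flags=0010 → (cmp)
[1] flags=0010 EQ?F → skip
[2] flags=0010 VS?F → skip
[3] flags=1010 → (cmp)
[4] flags=1010 LT?T → r0=0x62
[5] flags=1010 HI?T → r1=0xa9
[6] flags=0010 → (cmp)
[7] flags=0010 CC?F → skip
[8] flags=0010 NE?T → r4=0x48

VAL = 0xe3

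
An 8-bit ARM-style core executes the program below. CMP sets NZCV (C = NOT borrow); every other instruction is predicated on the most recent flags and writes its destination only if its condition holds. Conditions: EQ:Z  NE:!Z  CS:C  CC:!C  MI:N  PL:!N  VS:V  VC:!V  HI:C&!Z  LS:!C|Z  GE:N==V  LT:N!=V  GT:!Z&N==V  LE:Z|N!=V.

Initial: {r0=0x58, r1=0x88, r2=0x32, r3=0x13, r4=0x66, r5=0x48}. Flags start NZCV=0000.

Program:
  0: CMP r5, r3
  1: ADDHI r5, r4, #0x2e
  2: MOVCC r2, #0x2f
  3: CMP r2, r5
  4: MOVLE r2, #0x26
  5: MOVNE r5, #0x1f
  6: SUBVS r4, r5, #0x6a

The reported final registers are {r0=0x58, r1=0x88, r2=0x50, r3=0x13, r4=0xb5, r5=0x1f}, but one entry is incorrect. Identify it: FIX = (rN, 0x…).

[0] flags=0010 → (cmp)
[1] flags=0010 HI?T → r5=0x94
[2] flags=0010 CC?F → skip
[3] flags=1001 → (cmp)
[4] flags=1001 LE?F → skip
[5] flags=1001 NE?T → r5=0x1f
[6] flags=1001 VS?T → r4=0xb5

FIX = (r2, 0x32)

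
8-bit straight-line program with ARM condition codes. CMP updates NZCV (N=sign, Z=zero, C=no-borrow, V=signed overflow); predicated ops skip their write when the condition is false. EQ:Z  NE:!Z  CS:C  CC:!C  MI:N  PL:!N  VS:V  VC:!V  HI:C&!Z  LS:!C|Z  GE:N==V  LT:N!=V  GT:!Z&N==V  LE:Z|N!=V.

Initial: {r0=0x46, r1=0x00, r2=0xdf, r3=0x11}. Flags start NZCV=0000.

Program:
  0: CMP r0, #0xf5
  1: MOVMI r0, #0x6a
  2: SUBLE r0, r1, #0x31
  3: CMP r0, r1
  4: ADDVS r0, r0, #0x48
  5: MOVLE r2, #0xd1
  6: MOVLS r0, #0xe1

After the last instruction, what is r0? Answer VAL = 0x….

0: ✓ CMP  NZCV=0000
1: · MOVMI
2: · SUBLE
3: ✓ CMP  NZCV=0010
4: · ADDVS
5: · MOVLE
6: · MOVLS

VAL = 0x46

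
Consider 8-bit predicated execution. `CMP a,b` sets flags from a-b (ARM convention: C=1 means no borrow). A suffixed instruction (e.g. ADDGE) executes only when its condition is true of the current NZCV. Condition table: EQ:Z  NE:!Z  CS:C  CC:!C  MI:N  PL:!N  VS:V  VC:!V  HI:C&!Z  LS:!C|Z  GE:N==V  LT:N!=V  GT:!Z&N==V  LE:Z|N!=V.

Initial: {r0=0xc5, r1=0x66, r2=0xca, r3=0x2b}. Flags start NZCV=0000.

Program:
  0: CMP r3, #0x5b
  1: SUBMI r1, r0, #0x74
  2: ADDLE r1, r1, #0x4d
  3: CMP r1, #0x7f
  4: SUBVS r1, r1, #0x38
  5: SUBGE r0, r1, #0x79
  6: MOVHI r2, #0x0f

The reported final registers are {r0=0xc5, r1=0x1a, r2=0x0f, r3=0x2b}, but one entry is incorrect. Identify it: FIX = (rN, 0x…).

FIX = (r1, 0x66)

0: ✓ CMP  NZCV=1000
1: ✓ SUBMI  r1←0x51
2: ✓ ADDLE  r1←0x9e
3: ✓ CMP  NZCV=0011
4: ✓ SUBVS  r1←0x66
5: · SUBGE
6: ✓ MOVHI  r2←0x0f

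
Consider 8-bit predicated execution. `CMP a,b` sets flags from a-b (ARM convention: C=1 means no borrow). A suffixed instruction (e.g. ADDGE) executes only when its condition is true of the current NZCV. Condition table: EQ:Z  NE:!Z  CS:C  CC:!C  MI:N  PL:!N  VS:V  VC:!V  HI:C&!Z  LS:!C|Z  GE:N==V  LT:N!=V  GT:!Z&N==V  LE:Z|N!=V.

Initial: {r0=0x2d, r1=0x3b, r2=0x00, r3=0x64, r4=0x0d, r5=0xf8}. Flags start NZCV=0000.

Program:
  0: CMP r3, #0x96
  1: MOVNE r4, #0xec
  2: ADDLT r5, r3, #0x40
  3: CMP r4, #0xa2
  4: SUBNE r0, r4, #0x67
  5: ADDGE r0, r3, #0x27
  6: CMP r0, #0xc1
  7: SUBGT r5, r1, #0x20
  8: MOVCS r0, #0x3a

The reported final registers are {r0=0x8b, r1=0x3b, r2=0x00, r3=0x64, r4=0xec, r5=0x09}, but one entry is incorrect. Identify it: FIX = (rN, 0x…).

[0] flags=1001 → (cmp)
[1] flags=1001 NE?T → r4=0xec
[2] flags=1001 LT?F → skip
[3] flags=0010 → (cmp)
[4] flags=0010 NE?T → r0=0x85
[5] flags=0010 GE?T → r0=0x8b
[6] flags=1000 → (cmp)
[7] flags=1000 GT?F → skip
[8] flags=1000 CS?F → skip

FIX = (r5, 0xf8)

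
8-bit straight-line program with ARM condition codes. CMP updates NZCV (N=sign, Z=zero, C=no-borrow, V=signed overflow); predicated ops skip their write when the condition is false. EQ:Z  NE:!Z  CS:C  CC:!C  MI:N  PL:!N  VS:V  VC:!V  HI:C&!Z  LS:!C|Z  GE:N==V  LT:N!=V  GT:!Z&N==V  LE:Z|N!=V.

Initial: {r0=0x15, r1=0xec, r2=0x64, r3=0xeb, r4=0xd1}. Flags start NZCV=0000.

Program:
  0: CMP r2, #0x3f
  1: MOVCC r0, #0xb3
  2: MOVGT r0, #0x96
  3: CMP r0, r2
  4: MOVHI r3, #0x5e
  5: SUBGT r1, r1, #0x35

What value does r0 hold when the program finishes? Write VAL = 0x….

0: ✓ CMP  NZCV=0010
1: · MOVCC
2: ✓ MOVGT  r0←0x96
3: ✓ CMP  NZCV=0011
4: ✓ MOVHI  r3←0x5e
5: · SUBGT

VAL = 0x96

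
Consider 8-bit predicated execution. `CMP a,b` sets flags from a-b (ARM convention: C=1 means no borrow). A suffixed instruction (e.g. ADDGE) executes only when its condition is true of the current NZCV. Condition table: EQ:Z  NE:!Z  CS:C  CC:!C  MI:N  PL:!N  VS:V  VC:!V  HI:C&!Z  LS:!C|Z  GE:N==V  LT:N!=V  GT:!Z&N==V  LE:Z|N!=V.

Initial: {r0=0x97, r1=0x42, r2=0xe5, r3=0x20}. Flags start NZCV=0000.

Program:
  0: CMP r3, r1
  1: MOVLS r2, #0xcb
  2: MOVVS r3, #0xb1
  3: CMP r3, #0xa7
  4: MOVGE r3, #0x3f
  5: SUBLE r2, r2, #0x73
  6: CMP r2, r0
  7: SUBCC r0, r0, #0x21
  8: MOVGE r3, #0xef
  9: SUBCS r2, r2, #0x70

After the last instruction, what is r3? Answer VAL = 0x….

VAL = 0xef

[0] flags=1000 → (cmp)
[1] flags=1000 LS?T → r2=0xcb
[2] flags=1000 VS?F → skip
[3] flags=0000 → (cmp)
[4] flags=0000 GE?T → r3=0x3f
[5] flags=0000 LE?F → skip
[6] flags=0010 → (cmp)
[7] flags=0010 CC?F → skip
[8] flags=0010 GE?T → r3=0xef
[9] flags=0010 CS?T → r2=0x5b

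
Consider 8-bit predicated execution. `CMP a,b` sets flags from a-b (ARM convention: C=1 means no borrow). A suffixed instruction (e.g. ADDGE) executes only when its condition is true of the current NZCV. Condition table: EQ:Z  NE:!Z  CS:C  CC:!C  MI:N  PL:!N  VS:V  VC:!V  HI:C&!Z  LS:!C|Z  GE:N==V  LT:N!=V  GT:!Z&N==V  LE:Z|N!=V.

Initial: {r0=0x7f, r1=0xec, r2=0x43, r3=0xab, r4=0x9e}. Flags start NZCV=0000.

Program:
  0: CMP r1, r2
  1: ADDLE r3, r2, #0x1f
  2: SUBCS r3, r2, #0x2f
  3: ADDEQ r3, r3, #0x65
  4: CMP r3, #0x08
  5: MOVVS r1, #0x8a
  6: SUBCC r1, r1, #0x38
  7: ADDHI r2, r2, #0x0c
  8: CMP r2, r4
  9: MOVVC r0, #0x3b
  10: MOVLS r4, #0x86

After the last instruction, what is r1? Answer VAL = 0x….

0: ✓ CMP  NZCV=1010
1: ✓ ADDLE  r3←0x62
2: ✓ SUBCS  r3←0x14
3: · ADDEQ
4: ✓ CMP  NZCV=0010
5: · MOVVS
6: · SUBCC
7: ✓ ADDHI  r2←0x4f
8: ✓ CMP  NZCV=1001
9: · MOVVC
10: ✓ MOVLS  r4←0x86

VAL = 0xec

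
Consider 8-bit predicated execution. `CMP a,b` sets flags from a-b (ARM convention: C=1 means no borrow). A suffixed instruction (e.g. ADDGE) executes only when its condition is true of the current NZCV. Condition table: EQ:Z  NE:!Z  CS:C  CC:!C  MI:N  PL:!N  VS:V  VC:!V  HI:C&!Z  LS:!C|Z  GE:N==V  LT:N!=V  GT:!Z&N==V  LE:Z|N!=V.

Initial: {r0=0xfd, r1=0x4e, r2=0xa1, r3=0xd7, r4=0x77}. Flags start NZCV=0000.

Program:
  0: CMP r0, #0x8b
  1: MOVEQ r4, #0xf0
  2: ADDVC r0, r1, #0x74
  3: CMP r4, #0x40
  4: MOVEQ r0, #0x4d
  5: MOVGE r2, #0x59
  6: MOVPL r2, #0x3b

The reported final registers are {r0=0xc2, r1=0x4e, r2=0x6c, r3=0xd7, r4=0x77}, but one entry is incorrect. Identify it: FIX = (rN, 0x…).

FIX = (r2, 0x3b)

0: ✓ CMP  NZCV=0010
1: · MOVEQ
2: ✓ ADDVC  r0←0xc2
3: ✓ CMP  NZCV=0010
4: · MOVEQ
5: ✓ MOVGE  r2←0x59
6: ✓ MOVPL  r2←0x3b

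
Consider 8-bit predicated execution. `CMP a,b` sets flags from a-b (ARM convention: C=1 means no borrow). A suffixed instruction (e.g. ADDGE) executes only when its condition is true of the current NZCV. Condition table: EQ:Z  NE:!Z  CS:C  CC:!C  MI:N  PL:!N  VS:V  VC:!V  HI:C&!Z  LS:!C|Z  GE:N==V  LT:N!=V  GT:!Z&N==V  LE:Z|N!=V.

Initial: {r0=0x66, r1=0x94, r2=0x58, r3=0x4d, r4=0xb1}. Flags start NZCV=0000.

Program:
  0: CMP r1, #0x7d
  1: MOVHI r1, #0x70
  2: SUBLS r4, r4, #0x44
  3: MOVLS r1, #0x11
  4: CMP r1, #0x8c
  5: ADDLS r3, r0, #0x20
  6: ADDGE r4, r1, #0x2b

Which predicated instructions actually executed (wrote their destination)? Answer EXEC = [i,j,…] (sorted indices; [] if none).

EXEC = [1,5,6]

[0] flags=0011 → (cmp)
[1] flags=0011 HI?T → r1=0x70
[2] flags=0011 LS?F → skip
[3] flags=0011 LS?F → skip
[4] flags=1001 → (cmp)
[5] flags=1001 LS?T → r3=0x86
[6] flags=1001 GE?T → r4=0x9b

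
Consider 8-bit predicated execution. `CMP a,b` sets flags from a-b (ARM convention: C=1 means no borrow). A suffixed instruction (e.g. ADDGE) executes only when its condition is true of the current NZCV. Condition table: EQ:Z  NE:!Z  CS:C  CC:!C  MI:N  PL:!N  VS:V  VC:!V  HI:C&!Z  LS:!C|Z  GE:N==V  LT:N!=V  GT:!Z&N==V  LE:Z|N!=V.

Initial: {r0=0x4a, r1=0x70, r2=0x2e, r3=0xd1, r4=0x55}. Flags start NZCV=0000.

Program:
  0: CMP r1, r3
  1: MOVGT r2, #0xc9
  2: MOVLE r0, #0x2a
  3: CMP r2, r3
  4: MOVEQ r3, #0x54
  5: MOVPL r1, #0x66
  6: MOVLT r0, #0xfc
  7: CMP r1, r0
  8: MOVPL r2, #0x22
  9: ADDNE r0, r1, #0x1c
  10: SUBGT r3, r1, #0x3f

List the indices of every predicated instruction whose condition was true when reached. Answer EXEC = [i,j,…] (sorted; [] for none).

EXEC = [1,6,8,9,10]

0: ✓ CMP  NZCV=1001
1: ✓ MOVGT  r2←0xc9
2: · MOVLE
3: ✓ CMP  NZCV=1000
4: · MOVEQ
5: · MOVPL
6: ✓ MOVLT  r0←0xfc
7: ✓ CMP  NZCV=0000
8: ✓ MOVPL  r2←0x22
9: ✓ ADDNE  r0←0x8c
10: ✓ SUBGT  r3←0x31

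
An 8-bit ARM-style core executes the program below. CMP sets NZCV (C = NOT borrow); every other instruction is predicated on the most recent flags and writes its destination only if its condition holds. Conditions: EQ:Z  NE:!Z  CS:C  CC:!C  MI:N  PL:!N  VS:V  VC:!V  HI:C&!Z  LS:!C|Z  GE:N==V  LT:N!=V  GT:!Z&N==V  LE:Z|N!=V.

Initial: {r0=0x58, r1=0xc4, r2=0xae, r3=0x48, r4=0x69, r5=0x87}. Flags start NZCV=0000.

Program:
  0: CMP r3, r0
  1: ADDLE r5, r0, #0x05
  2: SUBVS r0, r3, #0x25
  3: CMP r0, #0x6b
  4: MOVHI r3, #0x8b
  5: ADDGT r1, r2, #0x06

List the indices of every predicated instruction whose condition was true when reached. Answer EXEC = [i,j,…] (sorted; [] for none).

0: ✓ CMP  NZCV=1000
1: ✓ ADDLE  r5←0x5d
2: · SUBVS
3: ✓ CMP  NZCV=1000
4: · MOVHI
5: · ADDGT

EXEC = [1]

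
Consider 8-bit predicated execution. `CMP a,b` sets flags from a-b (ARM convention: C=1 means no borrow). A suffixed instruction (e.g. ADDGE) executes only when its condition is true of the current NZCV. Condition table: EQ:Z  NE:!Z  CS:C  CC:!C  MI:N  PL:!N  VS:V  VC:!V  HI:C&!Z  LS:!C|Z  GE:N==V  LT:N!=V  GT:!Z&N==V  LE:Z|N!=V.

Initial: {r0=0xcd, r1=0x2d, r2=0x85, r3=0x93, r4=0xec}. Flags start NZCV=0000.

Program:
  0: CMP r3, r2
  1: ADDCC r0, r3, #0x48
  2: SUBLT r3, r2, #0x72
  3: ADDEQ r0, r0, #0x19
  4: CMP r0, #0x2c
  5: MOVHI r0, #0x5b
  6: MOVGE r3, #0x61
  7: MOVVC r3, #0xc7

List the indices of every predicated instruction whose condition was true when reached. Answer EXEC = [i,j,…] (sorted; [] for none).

0: ✓ CMP  NZCV=0010
1: · ADDCC
2: · SUBLT
3: · ADDEQ
4: ✓ CMP  NZCV=1010
5: ✓ MOVHI  r0←0x5b
6: · MOVGE
7: ✓ MOVVC  r3←0xc7

EXEC = [5,7]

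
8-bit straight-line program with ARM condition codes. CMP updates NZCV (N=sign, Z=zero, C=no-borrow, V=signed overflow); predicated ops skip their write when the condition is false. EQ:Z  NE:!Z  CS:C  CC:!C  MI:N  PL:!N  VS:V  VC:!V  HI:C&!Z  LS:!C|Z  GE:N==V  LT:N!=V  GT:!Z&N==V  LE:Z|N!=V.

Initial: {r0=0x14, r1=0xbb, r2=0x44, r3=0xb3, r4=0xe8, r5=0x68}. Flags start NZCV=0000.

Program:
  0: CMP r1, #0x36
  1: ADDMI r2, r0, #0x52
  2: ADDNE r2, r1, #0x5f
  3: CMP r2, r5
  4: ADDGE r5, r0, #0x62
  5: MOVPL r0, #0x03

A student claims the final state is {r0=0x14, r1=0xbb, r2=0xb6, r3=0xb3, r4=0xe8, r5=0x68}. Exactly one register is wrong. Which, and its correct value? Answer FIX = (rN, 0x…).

0: ✓ CMP  NZCV=1010
1: ✓ ADDMI  r2←0x66
2: ✓ ADDNE  r2←0x1a
3: ✓ CMP  NZCV=1000
4: · ADDGE
5: · MOVPL

FIX = (r2, 0x1a)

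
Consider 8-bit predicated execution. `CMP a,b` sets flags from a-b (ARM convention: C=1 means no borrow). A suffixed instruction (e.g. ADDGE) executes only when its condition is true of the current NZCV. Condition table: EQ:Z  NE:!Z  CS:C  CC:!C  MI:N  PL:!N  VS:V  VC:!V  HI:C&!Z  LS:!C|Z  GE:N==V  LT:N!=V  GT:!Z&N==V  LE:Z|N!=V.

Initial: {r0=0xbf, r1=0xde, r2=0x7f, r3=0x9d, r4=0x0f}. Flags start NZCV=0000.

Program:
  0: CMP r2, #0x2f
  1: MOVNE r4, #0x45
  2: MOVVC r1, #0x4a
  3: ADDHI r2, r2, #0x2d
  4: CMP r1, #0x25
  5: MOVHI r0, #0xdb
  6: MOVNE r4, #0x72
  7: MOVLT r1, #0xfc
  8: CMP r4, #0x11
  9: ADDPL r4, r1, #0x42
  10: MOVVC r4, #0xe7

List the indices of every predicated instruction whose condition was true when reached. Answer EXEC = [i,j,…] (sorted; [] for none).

0: ✓ CMP  NZCV=0010
1: ✓ MOVNE  r4←0x45
2: ✓ MOVVC  r1←0x4a
3: ✓ ADDHI  r2←0xac
4: ✓ CMP  NZCV=0010
5: ✓ MOVHI  r0←0xdb
6: ✓ MOVNE  r4←0x72
7: · MOVLT
8: ✓ CMP  NZCV=0010
9: ✓ ADDPL  r4←0x8c
10: ✓ MOVVC  r4←0xe7

EXEC = [1,2,3,5,6,9,10]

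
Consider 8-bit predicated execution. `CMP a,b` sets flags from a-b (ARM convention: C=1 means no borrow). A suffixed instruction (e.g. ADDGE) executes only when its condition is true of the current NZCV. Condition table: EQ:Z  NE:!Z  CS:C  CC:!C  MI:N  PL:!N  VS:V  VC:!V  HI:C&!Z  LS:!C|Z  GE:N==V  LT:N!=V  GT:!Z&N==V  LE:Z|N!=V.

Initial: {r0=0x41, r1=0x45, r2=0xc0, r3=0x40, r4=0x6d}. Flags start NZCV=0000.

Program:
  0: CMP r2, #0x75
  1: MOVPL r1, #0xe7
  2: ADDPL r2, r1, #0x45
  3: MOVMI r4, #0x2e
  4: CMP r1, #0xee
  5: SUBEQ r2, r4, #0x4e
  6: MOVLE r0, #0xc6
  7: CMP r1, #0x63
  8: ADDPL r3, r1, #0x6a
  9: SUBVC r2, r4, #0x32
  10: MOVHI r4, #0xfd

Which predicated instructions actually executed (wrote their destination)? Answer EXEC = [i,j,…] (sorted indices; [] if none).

EXEC = [1,2,6,9,10]

[0] flags=0011 → (cmp)
[1] flags=0011 PL?T → r1=0xe7
[2] flags=0011 PL?T → r2=0x2c
[3] flags=0011 MI?F → skip
[4] flags=1000 → (cmp)
[5] flags=1000 EQ?F → skip
[6] flags=1000 LE?T → r0=0xc6
[7] flags=1010 → (cmp)
[8] flags=1010 PL?F → skip
[9] flags=1010 VC?T → r2=0x3b
[10] flags=1010 HI?T → r4=0xfd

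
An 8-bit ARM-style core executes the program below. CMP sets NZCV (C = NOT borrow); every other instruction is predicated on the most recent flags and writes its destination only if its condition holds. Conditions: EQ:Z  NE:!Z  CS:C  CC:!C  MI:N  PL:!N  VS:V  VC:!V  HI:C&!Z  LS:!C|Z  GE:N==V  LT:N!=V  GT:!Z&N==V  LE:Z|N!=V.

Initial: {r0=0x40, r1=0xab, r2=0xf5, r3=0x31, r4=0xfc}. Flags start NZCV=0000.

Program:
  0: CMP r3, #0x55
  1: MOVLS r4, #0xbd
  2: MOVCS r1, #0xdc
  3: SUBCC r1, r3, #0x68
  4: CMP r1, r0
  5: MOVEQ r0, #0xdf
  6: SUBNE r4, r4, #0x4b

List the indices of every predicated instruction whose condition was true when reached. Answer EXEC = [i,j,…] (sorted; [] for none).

[0] flags=1000 → (cmp)
[1] flags=1000 LS?T → r4=0xbd
[2] flags=1000 CS?F → skip
[3] flags=1000 CC?T → r1=0xc9
[4] flags=1010 → (cmp)
[5] flags=1010 EQ?F → skip
[6] flags=1010 NE?T → r4=0x72

EXEC = [1,3,6]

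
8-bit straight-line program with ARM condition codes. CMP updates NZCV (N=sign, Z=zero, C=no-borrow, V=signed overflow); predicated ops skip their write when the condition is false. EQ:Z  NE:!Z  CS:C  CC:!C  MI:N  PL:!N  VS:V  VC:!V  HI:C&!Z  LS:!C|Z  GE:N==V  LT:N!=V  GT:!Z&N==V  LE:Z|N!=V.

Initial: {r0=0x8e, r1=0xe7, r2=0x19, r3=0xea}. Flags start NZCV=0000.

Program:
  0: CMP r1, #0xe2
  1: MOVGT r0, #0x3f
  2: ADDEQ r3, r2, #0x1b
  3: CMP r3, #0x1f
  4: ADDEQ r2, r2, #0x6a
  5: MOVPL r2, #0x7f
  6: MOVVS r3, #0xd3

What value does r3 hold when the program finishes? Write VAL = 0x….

[0] flags=0010 → (cmp)
[1] flags=0010 GT?T → r0=0x3f
[2] flags=0010 EQ?F → skip
[3] flags=1010 → (cmp)
[4] flags=1010 EQ?F → skip
[5] flags=1010 PL?F → skip
[6] flags=1010 VS?F → skip

VAL = 0xea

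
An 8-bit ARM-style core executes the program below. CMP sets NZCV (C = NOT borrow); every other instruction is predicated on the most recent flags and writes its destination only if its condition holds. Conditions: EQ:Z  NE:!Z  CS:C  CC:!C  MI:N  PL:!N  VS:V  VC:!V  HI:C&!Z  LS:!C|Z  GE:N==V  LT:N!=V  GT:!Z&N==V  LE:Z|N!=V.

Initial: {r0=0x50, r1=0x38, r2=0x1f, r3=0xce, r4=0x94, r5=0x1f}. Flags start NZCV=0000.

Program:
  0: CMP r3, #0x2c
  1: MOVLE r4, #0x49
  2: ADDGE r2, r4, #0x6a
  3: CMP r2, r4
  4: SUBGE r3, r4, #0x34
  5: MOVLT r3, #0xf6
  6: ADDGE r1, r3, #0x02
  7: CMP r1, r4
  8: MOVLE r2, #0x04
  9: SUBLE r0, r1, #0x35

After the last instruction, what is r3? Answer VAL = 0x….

VAL = 0xf6

0: ✓ CMP  NZCV=1010
1: ✓ MOVLE  r4←0x49
2: · ADDGE
3: ✓ CMP  NZCV=1000
4: · SUBGE
5: ✓ MOVLT  r3←0xf6
6: · ADDGE
7: ✓ CMP  NZCV=1000
8: ✓ MOVLE  r2←0x04
9: ✓ SUBLE  r0←0x03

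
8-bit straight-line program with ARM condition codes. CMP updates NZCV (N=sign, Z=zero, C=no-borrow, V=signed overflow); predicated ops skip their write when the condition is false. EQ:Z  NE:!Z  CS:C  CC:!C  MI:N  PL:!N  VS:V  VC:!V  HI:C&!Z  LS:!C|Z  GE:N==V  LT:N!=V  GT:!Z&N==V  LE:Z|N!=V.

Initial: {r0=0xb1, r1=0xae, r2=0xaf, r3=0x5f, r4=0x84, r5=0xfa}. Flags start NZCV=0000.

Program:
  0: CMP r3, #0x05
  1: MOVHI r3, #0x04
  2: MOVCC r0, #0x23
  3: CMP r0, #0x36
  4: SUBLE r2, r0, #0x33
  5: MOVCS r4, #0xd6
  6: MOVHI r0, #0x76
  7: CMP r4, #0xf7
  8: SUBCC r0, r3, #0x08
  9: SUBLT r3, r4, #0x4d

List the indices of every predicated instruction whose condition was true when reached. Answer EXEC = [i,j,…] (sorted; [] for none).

EXEC = [1,4,5,6,8,9]

[0] flags=0010 → (cmp)
[1] flags=0010 HI?T → r3=0x04
[2] flags=0010 CC?F → skip
[3] flags=0011 → (cmp)
[4] flags=0011 LE?T → r2=0x7e
[5] flags=0011 CS?T → r4=0xd6
[6] flags=0011 HI?T → r0=0x76
[7] flags=1000 → (cmp)
[8] flags=1000 CC?T → r0=0xfc
[9] flags=1000 LT?T → r3=0x89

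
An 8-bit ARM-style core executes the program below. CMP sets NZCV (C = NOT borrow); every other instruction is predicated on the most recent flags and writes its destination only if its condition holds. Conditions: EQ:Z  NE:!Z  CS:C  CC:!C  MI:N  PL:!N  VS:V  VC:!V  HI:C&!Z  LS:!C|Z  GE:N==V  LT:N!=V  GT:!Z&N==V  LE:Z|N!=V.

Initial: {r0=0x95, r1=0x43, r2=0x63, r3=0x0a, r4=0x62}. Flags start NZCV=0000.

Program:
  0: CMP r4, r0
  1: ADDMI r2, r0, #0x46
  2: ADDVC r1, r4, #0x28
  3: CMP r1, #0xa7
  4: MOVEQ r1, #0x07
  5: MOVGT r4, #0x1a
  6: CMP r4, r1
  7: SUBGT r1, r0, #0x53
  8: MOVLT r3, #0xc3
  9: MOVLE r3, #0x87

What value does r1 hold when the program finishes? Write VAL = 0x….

[0] flags=1001 → (cmp)
[1] flags=1001 MI?T → r2=0xdb
[2] flags=1001 VC?F → skip
[3] flags=1001 → (cmp)
[4] flags=1001 EQ?F → skip
[5] flags=1001 GT?T → r4=0x1a
[6] flags=1000 → (cmp)
[7] flags=1000 GT?F → skip
[8] flags=1000 LT?T → r3=0xc3
[9] flags=1000 LE?T → r3=0x87

VAL = 0x43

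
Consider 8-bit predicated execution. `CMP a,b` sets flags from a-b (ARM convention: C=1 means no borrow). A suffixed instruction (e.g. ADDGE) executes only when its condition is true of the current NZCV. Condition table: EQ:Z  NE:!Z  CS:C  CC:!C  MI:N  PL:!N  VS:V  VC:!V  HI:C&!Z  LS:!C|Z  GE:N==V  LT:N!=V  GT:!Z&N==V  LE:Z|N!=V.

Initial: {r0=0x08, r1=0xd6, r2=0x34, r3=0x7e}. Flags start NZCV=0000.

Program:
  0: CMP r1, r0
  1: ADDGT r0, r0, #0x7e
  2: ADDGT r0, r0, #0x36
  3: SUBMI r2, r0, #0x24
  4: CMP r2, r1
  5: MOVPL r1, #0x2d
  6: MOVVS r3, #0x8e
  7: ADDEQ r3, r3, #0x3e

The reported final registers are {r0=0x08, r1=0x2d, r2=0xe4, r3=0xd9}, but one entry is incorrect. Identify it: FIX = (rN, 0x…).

FIX = (r3, 0x7e)

[0] flags=1010 → (cmp)
[1] flags=1010 GT?F → skip
[2] flags=1010 GT?F → skip
[3] flags=1010 MI?T → r2=0xe4
[4] flags=0010 → (cmp)
[5] flags=0010 PL?T → r1=0x2d
[6] flags=0010 VS?F → skip
[7] flags=0010 EQ?F → skip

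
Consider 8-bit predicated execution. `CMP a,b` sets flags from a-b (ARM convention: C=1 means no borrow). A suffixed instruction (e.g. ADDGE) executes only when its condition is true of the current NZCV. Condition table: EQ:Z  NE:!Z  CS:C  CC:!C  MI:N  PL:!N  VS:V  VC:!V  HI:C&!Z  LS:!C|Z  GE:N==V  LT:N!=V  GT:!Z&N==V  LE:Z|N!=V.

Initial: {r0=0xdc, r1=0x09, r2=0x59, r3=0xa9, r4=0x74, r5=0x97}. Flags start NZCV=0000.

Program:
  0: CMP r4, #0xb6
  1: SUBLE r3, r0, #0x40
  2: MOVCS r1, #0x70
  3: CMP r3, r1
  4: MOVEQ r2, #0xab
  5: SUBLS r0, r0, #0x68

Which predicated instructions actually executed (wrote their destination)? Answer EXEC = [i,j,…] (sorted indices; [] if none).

EXEC = []

0: ✓ CMP  NZCV=1001
1: · SUBLE
2: · MOVCS
3: ✓ CMP  NZCV=1010
4: · MOVEQ
5: · SUBLS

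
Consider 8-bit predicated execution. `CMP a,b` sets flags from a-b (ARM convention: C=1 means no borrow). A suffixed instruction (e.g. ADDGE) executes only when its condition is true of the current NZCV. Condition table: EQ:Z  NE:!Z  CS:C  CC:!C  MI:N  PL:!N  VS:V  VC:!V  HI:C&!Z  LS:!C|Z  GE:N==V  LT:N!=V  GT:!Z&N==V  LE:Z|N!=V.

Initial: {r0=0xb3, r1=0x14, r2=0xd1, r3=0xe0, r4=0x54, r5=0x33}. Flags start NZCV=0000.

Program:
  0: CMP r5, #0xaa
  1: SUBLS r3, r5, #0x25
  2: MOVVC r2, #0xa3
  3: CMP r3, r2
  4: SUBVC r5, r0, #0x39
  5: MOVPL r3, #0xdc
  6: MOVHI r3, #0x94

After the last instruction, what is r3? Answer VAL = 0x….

0: ✓ CMP  NZCV=1001
1: ✓ SUBLS  r3←0x0e
2: · MOVVC
3: ✓ CMP  NZCV=0000
4: ✓ SUBVC  r5←0x7a
5: ✓ MOVPL  r3←0xdc
6: · MOVHI

VAL = 0xdc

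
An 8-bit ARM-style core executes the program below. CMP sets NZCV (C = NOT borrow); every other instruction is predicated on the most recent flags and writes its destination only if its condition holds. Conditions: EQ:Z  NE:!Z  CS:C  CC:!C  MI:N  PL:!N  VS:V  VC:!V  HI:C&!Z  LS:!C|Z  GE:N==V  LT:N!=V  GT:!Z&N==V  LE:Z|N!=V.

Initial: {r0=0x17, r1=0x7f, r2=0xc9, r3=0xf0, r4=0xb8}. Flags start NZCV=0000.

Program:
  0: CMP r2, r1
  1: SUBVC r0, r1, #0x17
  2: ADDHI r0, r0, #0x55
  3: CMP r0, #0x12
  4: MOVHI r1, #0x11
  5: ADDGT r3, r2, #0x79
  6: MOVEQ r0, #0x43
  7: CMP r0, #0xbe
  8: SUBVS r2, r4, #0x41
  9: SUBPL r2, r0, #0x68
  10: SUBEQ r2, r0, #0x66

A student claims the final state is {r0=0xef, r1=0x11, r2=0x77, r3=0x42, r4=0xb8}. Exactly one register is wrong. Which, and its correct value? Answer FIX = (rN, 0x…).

FIX = (r0, 0x6c)

[0] flags=0011 → (cmp)
[1] flags=0011 VC?F → skip
[2] flags=0011 HI?T → r0=0x6c
[3] flags=0010 → (cmp)
[4] flags=0010 HI?T → r1=0x11
[5] flags=0010 GT?T → r3=0x42
[6] flags=0010 EQ?F → skip
[7] flags=1001 → (cmp)
[8] flags=1001 VS?T → r2=0x77
[9] flags=1001 PL?F → skip
[10] flags=1001 EQ?F → skip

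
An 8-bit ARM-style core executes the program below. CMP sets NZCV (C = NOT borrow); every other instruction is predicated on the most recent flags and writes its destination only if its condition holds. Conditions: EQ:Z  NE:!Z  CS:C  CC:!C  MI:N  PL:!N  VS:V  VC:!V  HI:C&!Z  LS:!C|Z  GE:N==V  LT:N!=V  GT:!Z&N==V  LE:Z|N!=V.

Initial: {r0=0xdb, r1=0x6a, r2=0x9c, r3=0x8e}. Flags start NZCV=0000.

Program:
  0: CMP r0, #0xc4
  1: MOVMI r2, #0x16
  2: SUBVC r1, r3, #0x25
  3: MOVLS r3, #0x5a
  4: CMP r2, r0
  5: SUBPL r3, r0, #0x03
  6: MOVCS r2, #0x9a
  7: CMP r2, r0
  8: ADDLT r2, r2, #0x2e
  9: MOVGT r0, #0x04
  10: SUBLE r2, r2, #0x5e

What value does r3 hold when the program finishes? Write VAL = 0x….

0: ✓ CMP  NZCV=0010
1: · MOVMI
2: ✓ SUBVC  r1←0x69
3: · MOVLS
4: ✓ CMP  NZCV=1000
5: · SUBPL
6: · MOVCS
7: ✓ CMP  NZCV=1000
8: ✓ ADDLT  r2←0xca
9: · MOVGT
10: ✓ SUBLE  r2←0x6c

VAL = 0x8e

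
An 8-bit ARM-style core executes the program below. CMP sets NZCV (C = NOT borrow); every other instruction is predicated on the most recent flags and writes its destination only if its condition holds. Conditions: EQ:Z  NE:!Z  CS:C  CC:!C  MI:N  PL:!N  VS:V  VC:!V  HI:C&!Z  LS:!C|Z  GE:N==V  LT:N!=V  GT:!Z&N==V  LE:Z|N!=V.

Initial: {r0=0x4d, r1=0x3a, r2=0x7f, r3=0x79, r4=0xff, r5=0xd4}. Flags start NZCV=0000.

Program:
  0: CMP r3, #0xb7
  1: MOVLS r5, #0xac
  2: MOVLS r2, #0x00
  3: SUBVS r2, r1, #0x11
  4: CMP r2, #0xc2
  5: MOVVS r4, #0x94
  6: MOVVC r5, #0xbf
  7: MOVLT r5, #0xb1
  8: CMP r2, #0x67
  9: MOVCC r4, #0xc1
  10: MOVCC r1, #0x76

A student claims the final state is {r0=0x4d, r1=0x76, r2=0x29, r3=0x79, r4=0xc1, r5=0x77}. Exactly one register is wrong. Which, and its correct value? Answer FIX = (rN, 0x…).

0: ✓ CMP  NZCV=1001
1: ✓ MOVLS  r5←0xac
2: ✓ MOVLS  r2←0x00
3: ✓ SUBVS  r2←0x29
4: ✓ CMP  NZCV=0000
5: · MOVVS
6: ✓ MOVVC  r5←0xbf
7: · MOVLT
8: ✓ CMP  NZCV=1000
9: ✓ MOVCC  r4←0xc1
10: ✓ MOVCC  r1←0x76

FIX = (r5, 0xbf)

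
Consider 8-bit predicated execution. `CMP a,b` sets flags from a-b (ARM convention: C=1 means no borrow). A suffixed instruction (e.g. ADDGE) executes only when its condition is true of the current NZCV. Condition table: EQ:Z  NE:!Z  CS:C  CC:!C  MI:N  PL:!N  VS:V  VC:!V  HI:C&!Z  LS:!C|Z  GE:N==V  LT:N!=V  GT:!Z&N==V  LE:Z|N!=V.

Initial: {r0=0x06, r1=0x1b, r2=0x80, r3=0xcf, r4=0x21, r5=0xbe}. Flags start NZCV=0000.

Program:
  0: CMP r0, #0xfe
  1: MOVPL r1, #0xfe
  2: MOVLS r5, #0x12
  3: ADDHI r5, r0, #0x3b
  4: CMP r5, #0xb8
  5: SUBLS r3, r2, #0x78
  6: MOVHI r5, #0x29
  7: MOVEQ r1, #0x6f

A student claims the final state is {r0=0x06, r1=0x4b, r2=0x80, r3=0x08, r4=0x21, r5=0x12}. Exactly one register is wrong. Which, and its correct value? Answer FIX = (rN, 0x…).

FIX = (r1, 0xfe)

0: ✓ CMP  NZCV=0000
1: ✓ MOVPL  r1←0xfe
2: ✓ MOVLS  r5←0x12
3: · ADDHI
4: ✓ CMP  NZCV=0000
5: ✓ SUBLS  r3←0x08
6: · MOVHI
7: · MOVEQ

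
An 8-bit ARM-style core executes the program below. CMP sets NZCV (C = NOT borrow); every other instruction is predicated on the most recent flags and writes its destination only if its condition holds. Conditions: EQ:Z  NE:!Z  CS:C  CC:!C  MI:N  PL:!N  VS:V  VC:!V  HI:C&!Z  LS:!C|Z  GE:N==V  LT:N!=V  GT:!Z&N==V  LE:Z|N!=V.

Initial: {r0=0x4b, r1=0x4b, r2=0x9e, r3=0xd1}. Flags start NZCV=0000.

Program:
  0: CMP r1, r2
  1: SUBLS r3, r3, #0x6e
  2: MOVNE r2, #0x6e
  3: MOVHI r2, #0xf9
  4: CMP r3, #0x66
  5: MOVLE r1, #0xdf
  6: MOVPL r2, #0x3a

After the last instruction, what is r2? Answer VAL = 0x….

0: ✓ CMP  NZCV=1001
1: ✓ SUBLS  r3←0x63
2: ✓ MOVNE  r2←0x6e
3: · MOVHI
4: ✓ CMP  NZCV=1000
5: ✓ MOVLE  r1←0xdf
6: · MOVPL

VAL = 0x6e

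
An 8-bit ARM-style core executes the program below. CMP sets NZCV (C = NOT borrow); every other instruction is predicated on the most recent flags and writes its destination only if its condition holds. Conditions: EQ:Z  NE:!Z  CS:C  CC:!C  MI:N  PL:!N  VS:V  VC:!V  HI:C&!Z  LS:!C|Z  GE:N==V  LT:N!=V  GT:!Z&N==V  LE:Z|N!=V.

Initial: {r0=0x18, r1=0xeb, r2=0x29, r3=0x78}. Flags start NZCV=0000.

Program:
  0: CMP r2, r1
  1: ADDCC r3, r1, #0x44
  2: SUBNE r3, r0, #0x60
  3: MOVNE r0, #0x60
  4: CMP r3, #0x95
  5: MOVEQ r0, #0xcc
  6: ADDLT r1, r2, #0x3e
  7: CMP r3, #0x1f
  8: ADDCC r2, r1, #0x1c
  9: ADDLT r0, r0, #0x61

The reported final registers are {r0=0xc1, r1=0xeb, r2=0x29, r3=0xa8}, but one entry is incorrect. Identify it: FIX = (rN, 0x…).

[0] flags=0000 → (cmp)
[1] flags=0000 CC?T → r3=0x2f
[2] flags=0000 NE?T → r3=0xb8
[3] flags=0000 NE?T → r0=0x60
[4] flags=0010 → (cmp)
[5] flags=0010 EQ?F → skip
[6] flags=0010 LT?F → skip
[7] flags=1010 → (cmp)
[8] flags=1010 CC?F → skip
[9] flags=1010 LT?T → r0=0xc1

FIX = (r3, 0xb8)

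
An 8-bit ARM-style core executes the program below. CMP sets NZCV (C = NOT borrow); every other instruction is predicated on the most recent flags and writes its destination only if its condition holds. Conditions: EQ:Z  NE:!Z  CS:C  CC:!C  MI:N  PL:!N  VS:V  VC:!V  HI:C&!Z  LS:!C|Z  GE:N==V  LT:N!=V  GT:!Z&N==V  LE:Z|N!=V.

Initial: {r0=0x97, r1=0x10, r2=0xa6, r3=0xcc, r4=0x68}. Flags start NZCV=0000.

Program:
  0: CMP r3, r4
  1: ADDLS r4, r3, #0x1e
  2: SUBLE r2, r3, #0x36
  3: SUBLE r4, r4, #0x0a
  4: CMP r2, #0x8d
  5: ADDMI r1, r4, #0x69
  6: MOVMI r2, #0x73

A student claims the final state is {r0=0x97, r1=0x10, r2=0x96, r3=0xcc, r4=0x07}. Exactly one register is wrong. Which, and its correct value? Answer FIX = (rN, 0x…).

0: ✓ CMP  NZCV=0011
1: · ADDLS
2: ✓ SUBLE  r2←0x96
3: ✓ SUBLE  r4←0x5e
4: ✓ CMP  NZCV=0010
5: · ADDMI
6: · MOVMI

FIX = (r4, 0x5e)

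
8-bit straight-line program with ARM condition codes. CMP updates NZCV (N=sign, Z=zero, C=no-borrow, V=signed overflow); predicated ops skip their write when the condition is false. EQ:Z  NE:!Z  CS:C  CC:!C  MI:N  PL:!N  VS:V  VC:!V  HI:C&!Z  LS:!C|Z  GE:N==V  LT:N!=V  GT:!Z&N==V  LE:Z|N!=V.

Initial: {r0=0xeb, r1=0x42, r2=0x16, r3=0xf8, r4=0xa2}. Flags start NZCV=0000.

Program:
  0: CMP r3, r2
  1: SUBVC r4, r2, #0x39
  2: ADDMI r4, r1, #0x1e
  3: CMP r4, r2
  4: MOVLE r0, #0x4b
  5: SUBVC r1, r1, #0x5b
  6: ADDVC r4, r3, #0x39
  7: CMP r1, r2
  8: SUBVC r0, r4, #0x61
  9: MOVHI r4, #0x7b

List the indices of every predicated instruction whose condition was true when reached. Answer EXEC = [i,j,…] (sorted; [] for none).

[0] flags=1010 → (cmp)
[1] flags=1010 VC?T → r4=0xdd
[2] flags=1010 MI?T → r4=0x60
[3] flags=0010 → (cmp)
[4] flags=0010 LE?F → skip
[5] flags=0010 VC?T → r1=0xe7
[6] flags=0010 VC?T → r4=0x31
[7] flags=1010 → (cmp)
[8] flags=1010 VC?T → r0=0xd0
[9] flags=1010 HI?T → r4=0x7b

EXEC = [1,2,5,6,8,9]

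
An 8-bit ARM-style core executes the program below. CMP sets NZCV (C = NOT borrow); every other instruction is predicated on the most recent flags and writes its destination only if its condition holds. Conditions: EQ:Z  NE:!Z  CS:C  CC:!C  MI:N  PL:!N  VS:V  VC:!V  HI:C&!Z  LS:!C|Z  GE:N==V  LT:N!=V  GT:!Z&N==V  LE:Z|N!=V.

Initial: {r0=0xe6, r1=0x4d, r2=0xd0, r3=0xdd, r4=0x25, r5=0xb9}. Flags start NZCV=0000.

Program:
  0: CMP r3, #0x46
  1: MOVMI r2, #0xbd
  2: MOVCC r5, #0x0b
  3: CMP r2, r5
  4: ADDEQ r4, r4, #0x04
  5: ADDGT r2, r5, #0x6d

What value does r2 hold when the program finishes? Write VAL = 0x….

0: ✓ CMP  NZCV=1010
1: ✓ MOVMI  r2←0xbd
2: · MOVCC
3: ✓ CMP  NZCV=0010
4: · ADDEQ
5: ✓ ADDGT  r2←0x26

VAL = 0x26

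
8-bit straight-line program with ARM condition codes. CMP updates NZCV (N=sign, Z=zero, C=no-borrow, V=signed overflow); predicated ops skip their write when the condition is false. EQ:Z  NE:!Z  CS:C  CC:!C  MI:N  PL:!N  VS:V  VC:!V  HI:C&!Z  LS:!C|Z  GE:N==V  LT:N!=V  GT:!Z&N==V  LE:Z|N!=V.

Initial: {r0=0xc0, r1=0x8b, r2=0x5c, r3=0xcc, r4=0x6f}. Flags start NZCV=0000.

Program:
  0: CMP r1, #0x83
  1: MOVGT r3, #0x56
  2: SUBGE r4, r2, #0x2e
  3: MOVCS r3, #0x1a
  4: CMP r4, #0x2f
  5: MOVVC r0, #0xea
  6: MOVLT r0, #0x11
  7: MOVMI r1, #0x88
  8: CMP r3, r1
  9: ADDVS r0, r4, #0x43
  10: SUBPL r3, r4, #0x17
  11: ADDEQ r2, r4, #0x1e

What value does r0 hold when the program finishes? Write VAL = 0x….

VAL = 0x71

0: ✓ CMP  NZCV=0010
1: ✓ MOVGT  r3←0x56
2: ✓ SUBGE  r4←0x2e
3: ✓ MOVCS  r3←0x1a
4: ✓ CMP  NZCV=1000
5: ✓ MOVVC  r0←0xea
6: ✓ MOVLT  r0←0x11
7: ✓ MOVMI  r1←0x88
8: ✓ CMP  NZCV=1001
9: ✓ ADDVS  r0←0x71
10: · SUBPL
11: · ADDEQ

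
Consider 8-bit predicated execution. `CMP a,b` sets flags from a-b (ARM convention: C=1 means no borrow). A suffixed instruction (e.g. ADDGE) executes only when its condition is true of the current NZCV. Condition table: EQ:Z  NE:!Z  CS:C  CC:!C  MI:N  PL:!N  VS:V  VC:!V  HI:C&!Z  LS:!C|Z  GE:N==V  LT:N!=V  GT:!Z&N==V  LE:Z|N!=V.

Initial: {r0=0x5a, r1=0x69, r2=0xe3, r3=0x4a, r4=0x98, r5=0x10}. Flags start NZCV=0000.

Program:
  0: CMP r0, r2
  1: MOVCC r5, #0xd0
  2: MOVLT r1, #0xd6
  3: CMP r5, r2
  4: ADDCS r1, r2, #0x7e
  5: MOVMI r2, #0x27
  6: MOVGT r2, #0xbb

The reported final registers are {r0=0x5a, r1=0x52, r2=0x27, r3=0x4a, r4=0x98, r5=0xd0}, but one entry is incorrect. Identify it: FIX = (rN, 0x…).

0: ✓ CMP  NZCV=0000
1: ✓ MOVCC  r5←0xd0
2: · MOVLT
3: ✓ CMP  NZCV=1000
4: · ADDCS
5: ✓ MOVMI  r2←0x27
6: · MOVGT

FIX = (r1, 0x69)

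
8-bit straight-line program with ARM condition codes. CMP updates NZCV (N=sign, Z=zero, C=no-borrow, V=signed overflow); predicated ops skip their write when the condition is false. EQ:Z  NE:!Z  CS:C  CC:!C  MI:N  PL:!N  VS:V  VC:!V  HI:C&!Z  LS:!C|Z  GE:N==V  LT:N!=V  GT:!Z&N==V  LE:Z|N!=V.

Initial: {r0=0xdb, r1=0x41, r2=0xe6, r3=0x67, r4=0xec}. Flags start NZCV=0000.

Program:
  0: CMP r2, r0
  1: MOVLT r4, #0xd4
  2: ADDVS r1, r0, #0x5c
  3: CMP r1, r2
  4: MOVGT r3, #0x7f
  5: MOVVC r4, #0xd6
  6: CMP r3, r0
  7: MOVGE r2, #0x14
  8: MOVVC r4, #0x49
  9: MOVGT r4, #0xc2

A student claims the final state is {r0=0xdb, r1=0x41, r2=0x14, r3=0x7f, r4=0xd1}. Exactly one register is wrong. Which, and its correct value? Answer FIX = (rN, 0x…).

FIX = (r4, 0xc2)

0: ✓ CMP  NZCV=0010
1: · MOVLT
2: · ADDVS
3: ✓ CMP  NZCV=0000
4: ✓ MOVGT  r3←0x7f
5: ✓ MOVVC  r4←0xd6
6: ✓ CMP  NZCV=1001
7: ✓ MOVGE  r2←0x14
8: · MOVVC
9: ✓ MOVGT  r4←0xc2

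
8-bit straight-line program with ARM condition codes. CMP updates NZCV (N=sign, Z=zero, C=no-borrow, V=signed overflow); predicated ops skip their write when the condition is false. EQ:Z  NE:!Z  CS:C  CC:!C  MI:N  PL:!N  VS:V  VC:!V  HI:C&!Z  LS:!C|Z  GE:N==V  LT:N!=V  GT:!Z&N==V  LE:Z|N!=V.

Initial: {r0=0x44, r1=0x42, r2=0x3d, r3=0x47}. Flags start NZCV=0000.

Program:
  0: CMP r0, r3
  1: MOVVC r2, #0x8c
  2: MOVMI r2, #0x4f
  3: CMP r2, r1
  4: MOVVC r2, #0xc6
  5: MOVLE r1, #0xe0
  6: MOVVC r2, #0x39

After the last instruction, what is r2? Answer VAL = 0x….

[0] flags=1000 → (cmp)
[1] flags=1000 VC?T → r2=0x8c
[2] flags=1000 MI?T → r2=0x4f
[3] flags=0010 → (cmp)
[4] flags=0010 VC?T → r2=0xc6
[5] flags=0010 LE?F → skip
[6] flags=0010 VC?T → r2=0x39

VAL = 0x39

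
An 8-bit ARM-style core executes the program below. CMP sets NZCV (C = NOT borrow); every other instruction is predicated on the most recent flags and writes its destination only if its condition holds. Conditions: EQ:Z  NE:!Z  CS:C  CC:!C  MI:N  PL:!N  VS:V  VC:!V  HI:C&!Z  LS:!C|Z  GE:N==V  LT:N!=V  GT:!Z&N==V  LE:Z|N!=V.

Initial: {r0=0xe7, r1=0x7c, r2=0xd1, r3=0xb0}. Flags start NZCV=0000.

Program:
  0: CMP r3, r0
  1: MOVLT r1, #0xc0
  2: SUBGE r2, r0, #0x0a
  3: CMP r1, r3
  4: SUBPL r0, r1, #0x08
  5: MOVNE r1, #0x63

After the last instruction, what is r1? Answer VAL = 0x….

[0] flags=1000 → (cmp)
[1] flags=1000 LT?T → r1=0xc0
[2] flags=1000 GE?F → skip
[3] flags=0010 → (cmp)
[4] flags=0010 PL?T → r0=0xb8
[5] flags=0010 NE?T → r1=0x63

VAL = 0x63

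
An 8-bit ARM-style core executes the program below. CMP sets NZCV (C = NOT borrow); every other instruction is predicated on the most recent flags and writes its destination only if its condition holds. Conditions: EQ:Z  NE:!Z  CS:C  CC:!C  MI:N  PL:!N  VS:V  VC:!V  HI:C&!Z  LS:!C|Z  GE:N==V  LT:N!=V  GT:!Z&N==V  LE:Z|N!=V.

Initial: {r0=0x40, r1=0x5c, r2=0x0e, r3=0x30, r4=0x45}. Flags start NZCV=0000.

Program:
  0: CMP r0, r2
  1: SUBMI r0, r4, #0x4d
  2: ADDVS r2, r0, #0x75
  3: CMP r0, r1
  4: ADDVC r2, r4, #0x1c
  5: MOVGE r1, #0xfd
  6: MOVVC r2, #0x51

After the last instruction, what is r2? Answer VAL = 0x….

VAL = 0x51

[0] flags=0010 → (cmp)
[1] flags=0010 MI?F → skip
[2] flags=0010 VS?F → skip
[3] flags=1000 → (cmp)
[4] flags=1000 VC?T → r2=0x61
[5] flags=1000 GE?F → skip
[6] flags=1000 VC?T → r2=0x51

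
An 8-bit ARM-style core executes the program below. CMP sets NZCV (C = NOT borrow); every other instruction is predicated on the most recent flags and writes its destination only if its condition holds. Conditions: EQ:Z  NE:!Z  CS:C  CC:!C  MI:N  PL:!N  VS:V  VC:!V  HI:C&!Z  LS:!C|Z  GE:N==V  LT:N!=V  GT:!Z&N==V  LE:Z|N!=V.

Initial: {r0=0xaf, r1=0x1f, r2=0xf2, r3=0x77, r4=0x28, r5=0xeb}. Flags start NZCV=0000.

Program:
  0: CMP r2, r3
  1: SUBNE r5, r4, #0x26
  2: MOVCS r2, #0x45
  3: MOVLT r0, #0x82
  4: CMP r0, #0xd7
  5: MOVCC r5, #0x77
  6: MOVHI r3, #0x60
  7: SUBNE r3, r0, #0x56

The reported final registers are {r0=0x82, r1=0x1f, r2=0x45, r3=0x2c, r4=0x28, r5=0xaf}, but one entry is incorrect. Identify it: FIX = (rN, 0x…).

FIX = (r5, 0x77)

0: ✓ CMP  NZCV=0011
1: ✓ SUBNE  r5←0x02
2: ✓ MOVCS  r2←0x45
3: ✓ MOVLT  r0←0x82
4: ✓ CMP  NZCV=1000
5: ✓ MOVCC  r5←0x77
6: · MOVHI
7: ✓ SUBNE  r3←0x2c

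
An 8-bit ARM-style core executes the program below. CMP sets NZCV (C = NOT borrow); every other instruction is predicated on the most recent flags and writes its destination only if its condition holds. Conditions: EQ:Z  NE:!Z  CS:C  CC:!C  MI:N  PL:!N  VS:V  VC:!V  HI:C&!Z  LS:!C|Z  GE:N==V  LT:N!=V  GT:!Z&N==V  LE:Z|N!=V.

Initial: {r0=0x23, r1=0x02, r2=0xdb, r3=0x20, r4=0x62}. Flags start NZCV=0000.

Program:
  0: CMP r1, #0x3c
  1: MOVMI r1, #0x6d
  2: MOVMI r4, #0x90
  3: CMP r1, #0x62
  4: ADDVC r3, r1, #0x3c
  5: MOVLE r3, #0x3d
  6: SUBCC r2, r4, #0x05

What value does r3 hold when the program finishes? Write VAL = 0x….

[0] flags=1000 → (cmp)
[1] flags=1000 MI?T → r1=0x6d
[2] flags=1000 MI?T → r4=0x90
[3] flags=0010 → (cmp)
[4] flags=0010 VC?T → r3=0xa9
[5] flags=0010 LE?F → skip
[6] flags=0010 CC?F → skip

VAL = 0xa9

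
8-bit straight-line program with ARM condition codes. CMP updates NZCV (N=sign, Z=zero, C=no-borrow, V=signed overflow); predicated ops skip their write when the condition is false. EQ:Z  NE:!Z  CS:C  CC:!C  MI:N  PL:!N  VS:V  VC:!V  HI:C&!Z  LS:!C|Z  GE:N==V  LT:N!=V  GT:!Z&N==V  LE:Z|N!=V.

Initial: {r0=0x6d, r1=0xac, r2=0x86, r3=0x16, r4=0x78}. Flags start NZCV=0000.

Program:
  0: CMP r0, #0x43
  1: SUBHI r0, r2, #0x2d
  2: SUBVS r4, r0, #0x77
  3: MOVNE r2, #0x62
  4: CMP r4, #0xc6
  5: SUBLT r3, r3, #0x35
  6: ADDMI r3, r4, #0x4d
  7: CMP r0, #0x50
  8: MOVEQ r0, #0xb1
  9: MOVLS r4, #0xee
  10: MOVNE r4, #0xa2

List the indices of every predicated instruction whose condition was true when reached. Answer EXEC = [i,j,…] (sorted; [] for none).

0: ✓ CMP  NZCV=0010
1: ✓ SUBHI  r0←0x59
2: · SUBVS
3: ✓ MOVNE  r2←0x62
4: ✓ CMP  NZCV=1001
5: · SUBLT
6: ✓ ADDMI  r3←0xc5
7: ✓ CMP  NZCV=0010
8: · MOVEQ
9: · MOVLS
10: ✓ MOVNE  r4←0xa2

EXEC = [1,3,6,10]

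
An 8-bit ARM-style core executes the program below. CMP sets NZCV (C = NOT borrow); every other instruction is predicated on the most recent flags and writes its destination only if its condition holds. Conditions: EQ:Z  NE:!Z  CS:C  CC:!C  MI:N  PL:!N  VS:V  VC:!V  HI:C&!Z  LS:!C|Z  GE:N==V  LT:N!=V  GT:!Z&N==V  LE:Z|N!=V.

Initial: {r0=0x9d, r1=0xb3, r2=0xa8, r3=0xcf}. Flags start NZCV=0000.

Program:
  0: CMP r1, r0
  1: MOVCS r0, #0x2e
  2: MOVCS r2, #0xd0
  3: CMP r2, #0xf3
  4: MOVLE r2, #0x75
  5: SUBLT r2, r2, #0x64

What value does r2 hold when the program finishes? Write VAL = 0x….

0: ✓ CMP  NZCV=0010
1: ✓ MOVCS  r0←0x2e
2: ✓ MOVCS  r2←0xd0
3: ✓ CMP  NZCV=1000
4: ✓ MOVLE  r2←0x75
5: ✓ SUBLT  r2←0x11

VAL = 0x11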